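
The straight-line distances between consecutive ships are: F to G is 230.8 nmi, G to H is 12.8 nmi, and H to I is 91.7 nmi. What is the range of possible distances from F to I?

The maximum is all hops collinear in one direction: 230.8 + 12.8 + 91.7 = 335.3.
The longest hop is 230.8; the others sum to 104.5. Folding the others back against it leaves at least 230.8 − 104.5 = 126.3.

126.3 ≤ FI ≤ 335.3 nmi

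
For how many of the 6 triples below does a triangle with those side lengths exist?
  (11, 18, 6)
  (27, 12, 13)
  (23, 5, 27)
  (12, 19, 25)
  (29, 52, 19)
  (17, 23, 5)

(6,11,18): 6+11 ≤ 18 → not valid
(12,13,27): 12+13 ≤ 27 → not valid
(5,23,27): 5+23 > 27 → valid
(12,19,25): 12+19 > 25 → valid
(19,29,52): 19+29 ≤ 52 → not valid
(5,17,23): 5+17 ≤ 23 → not valid
2 of the 6 triples form a triangle.

2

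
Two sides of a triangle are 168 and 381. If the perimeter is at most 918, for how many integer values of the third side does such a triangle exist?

Triangle inequality: 213 < x < 549. Perimeter ≤ 918 gives x ≤ 918 − 168 − 381 = 369.
So 213 < x ≤ 369; integers 214 through 369: 156 values.

156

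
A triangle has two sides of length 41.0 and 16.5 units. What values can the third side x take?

By the triangle inequality, x must be less than 41.0 + 16.5 = 57.5 and greater than |41.0 − 16.5| = 24.5.

24.5 < x < 57.5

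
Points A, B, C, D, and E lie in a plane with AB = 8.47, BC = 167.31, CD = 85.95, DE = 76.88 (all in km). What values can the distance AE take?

0 ≤ AE ≤ 338.61 km

The maximum is all hops collinear in one direction: 8.47 + 167.31 + 85.95 + 76.88 = 338.61.
The longest hop is 167.31; the others sum to 171.30. Since 167.31 ≤ 171.30, the path can fold back on itself completely, so the minimum distance is 0.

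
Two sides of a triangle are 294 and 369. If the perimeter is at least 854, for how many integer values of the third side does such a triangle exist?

Triangle inequality: 75 < x < 663. Perimeter ≥ 854 gives x ≥ 854 − 294 − 369 = 191.
So 191 ≤ x < 663; integers 191 through 662: 472 values.

472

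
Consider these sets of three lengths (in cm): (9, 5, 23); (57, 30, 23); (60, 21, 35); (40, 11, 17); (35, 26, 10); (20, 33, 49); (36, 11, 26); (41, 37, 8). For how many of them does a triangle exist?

4

(5,9,23): 5+9 ≤ 23 → not valid
(23,30,57): 23+30 ≤ 57 → not valid
(21,35,60): 21+35 ≤ 60 → not valid
(11,17,40): 11+17 ≤ 40 → not valid
(10,26,35): 10+26 > 35 → valid
(20,33,49): 20+33 > 49 → valid
(11,26,36): 11+26 > 36 → valid
(8,37,41): 8+37 > 41 → valid
4 of the 8 triples form a triangle.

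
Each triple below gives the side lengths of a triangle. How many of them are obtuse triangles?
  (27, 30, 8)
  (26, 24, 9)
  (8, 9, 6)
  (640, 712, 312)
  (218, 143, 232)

2

(27,30,8): 8²+27² = 793 < 900 = 30² → obtuse
(26,24,9): 9²+24² = 657 < 676 = 26² → obtuse
(8,9,6): 6²+8² = 100 > 81 = 9² → acute
(640,712,312): 312²+640² = 506944 = 712² → right
(218,143,232): 143²+218² = 67973 > 53824 = 232² → acute
2 of the 5 are obtuse.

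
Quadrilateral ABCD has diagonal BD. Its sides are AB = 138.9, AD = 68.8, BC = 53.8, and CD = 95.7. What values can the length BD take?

70.1 < BD < 149.5

From triangle ABD: |138.9 − 68.8| < BD < 138.9 + 68.8, i.e. 70.1 < BD < 207.7.
From triangle CBD: 41.9 < BD < 149.5.
Both must hold, so BD lies in the intersection.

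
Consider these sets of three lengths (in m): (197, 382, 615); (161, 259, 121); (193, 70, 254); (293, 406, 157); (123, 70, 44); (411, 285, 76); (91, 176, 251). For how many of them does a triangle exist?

4

(197,382,615): 197+382 ≤ 615 → not valid
(121,161,259): 121+161 > 259 → valid
(70,193,254): 70+193 > 254 → valid
(157,293,406): 157+293 > 406 → valid
(44,70,123): 44+70 ≤ 123 → not valid
(76,285,411): 76+285 ≤ 411 → not valid
(91,176,251): 91+176 > 251 → valid
4 of the 7 triples form a triangle.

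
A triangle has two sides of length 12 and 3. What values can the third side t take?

9 < t < 15

By the triangle inequality, t must be less than 12 + 3 = 15 and greater than |12 − 3| = 9.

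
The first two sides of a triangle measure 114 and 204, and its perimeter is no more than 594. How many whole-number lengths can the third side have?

186

Triangle inequality: 90 < x < 318. Perimeter ≤ 594 gives x ≤ 594 − 114 − 204 = 276.
So 90 < x ≤ 276; integers 91 through 276: 186 values.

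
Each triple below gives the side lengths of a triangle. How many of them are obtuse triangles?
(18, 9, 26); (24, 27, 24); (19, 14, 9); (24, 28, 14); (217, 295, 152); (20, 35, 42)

(18,9,26): 9²+18² = 405 < 676 = 26² → obtuse
(24,27,24): 24²+24² = 1152 > 729 = 27² → acute
(19,14,9): 9²+14² = 277 < 361 = 19² → obtuse
(24,28,14): 14²+24² = 772 < 784 = 28² → obtuse
(217,295,152): 152²+217² = 70193 < 87025 = 295² → obtuse
(20,35,42): 20²+35² = 1625 < 1764 = 42² → obtuse
5 of the 6 are obtuse.

5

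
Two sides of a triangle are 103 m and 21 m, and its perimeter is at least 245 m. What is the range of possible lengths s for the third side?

Triangle inequality alone gives 82 < s < 124.
The perimeter condition gives s ≥ 245 − 103 − 21 = 121.
Intersecting the two: 121 ≤ s < 124.

121 ≤ s < 124 m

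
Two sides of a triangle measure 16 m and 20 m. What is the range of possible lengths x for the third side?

4 < x < 36 (m)

By the triangle inequality, x must be less than 16 + 20 = 36 and greater than |16 − 20| = 4.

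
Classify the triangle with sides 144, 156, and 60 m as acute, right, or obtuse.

right

Compare the square of the longest side to the sum of squares of the other two: 60² + 144² = 24336 = 156².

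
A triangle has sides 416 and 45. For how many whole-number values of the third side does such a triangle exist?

89

The third side lies in the open interval (371, 461).
Integers from 372 to 460 inclusive: 460 − 372 + 1 = 89.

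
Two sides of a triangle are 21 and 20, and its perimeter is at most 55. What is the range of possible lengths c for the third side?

Triangle inequality alone gives 1 < c < 41.
The perimeter condition gives c ≤ 55 − 21 − 20 = 14.
Intersecting the two: 1 < c ≤ 14.

1 < c ≤ 14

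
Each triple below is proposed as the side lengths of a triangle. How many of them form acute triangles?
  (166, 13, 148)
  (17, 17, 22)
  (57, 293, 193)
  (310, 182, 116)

1

(166,13,148): 13+148 ≤ 166, not a triangle
(17,17,22): 17²+17² = 578 > 484 = 22² → acute
(57,293,193): 57+193 ≤ 293, not a triangle
(310,182,116): 116+182 ≤ 310, not a triangle
1 of the 4 is acute.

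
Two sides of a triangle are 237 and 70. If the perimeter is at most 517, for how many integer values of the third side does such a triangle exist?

43

Triangle inequality: 167 < x < 307. Perimeter ≤ 517 gives x ≤ 517 − 237 − 70 = 210.
So 167 < x ≤ 210; integers 168 through 210: 43 values.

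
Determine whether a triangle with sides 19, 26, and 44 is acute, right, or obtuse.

Compare the square of the longest side to the sum of squares of the other two: 19² + 26² = 1037 < 1936 = 44².

obtuse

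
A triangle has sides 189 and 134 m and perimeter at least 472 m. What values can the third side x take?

Triangle inequality alone gives 55 < x < 323.
The perimeter condition gives x ≥ 472 − 189 − 134 = 149.
Intersecting the two: 149 ≤ x < 323.

149 ≤ x < 323 m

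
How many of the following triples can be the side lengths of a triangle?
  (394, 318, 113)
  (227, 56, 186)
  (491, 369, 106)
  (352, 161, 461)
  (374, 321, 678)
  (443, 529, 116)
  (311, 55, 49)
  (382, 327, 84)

(113,318,394): 113+318 > 394 → valid
(56,186,227): 56+186 > 227 → valid
(106,369,491): 106+369 ≤ 491 → not valid
(161,352,461): 161+352 > 461 → valid
(321,374,678): 321+374 > 678 → valid
(116,443,529): 116+443 > 529 → valid
(49,55,311): 49+55 ≤ 311 → not valid
(84,327,382): 84+327 > 382 → valid
6 of the 8 triples form a triangle.

6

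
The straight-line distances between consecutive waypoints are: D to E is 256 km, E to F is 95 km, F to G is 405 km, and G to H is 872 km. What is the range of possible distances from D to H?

The maximum is all hops collinear in one direction: 256 + 95 + 405 + 872 = 1628.
The longest hop is 872; the others sum to 756. Folding the others back against it leaves at least 872 − 756 = 116.

116 ≤ DH ≤ 1628 km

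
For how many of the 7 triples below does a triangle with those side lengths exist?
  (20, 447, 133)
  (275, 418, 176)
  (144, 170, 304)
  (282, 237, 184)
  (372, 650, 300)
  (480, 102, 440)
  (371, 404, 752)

(20,133,447): 20+133 ≤ 447 → not valid
(176,275,418): 176+275 > 418 → valid
(144,170,304): 144+170 > 304 → valid
(184,237,282): 184+237 > 282 → valid
(300,372,650): 300+372 > 650 → valid
(102,440,480): 102+440 > 480 → valid
(371,404,752): 371+404 > 752 → valid
6 of the 7 triples form a triangle.

6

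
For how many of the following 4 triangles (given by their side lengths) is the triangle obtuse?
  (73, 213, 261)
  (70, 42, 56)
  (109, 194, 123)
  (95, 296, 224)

3

(73,213,261): 73²+213² = 50698 < 68121 = 261² → obtuse
(70,42,56): 42²+56² = 4900 = 70² → right
(109,194,123): 109²+123² = 27010 < 37636 = 194² → obtuse
(95,296,224): 95²+224² = 59201 < 87616 = 296² → obtuse
3 of the 4 are obtuse.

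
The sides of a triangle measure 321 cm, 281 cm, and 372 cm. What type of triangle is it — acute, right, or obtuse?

Compare the square of the longest side to the sum of squares of the other two: 281² + 321² = 182002 > 138384 = 372².

acute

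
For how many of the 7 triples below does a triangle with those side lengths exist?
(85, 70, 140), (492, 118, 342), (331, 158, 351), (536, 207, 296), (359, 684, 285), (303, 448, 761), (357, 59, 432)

(70,85,140): 70+85 > 140 → valid
(118,342,492): 118+342 ≤ 492 → not valid
(158,331,351): 158+331 > 351 → valid
(207,296,536): 207+296 ≤ 536 → not valid
(285,359,684): 285+359 ≤ 684 → not valid
(303,448,761): 303+448 ≤ 761 → not valid
(59,357,432): 59+357 ≤ 432 → not valid
2 of the 7 triples form a triangle.

2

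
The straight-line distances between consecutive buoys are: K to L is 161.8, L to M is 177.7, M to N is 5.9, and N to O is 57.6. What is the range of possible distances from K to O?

The maximum is all hops collinear in one direction: 161.8 + 177.7 + 5.9 + 57.6 = 403.0.
The longest hop is 177.7; the others sum to 225.3. Since 177.7 ≤ 225.3, the path can fold back on itself completely, so the minimum distance is 0.

0 ≤ KO ≤ 403.0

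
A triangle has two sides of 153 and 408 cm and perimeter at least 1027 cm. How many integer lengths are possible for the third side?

Triangle inequality: 255 < x < 561. Perimeter ≥ 1027 gives x ≥ 1027 − 153 − 408 = 466.
So 466 ≤ x < 561; integers 466 through 560: 95 values.

95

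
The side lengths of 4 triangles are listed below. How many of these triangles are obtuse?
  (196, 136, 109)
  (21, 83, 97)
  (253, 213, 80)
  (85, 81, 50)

(196,136,109): 109²+136² = 30377 < 38416 = 196² → obtuse
(21,83,97): 21²+83² = 7330 < 9409 = 97² → obtuse
(253,213,80): 80²+213² = 51769 < 64009 = 253² → obtuse
(85,81,50): 50²+81² = 9061 > 7225 = 85² → acute
3 of the 4 are obtuse.

3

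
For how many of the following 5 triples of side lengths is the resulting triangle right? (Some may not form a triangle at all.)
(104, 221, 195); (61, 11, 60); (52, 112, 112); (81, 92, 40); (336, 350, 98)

3

(104,221,195): 104²+195² = 48841 = 221² → right
(61,11,60): 11²+60² = 3721 = 61² → right
(52,112,112): 52²+112² = 15248 > 12544 = 112² → acute
(81,92,40): 40²+81² = 8161 < 8464 = 92² → obtuse
(336,350,98): 98²+336² = 122500 = 350² → right
3 of the 5 are right.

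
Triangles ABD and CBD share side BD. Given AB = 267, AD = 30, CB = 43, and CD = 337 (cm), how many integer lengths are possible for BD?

From triangle ABD: 237 < BD < 297.
From triangle CBD: 294 < BD < 380.
Intersection: 294 < BD < 297, so integers 295 through 296: 2 values.

2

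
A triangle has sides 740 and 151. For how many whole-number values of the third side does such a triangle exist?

301

The third side lies in the open interval (589, 891).
Integers from 590 to 890 inclusive: 890 − 590 + 1 = 301.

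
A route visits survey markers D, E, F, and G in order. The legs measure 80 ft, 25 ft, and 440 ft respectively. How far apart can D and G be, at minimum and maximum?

The maximum is all hops collinear in one direction: 80 + 25 + 440 = 545.
The longest hop is 440; the others sum to 105. Folding the others back against it leaves at least 440 − 105 = 335.

335 ≤ DG ≤ 545 ft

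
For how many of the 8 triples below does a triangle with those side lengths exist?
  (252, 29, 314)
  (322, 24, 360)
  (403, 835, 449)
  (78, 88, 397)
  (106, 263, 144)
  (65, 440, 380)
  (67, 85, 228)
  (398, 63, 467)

2

(29,252,314): 29+252 ≤ 314 → not valid
(24,322,360): 24+322 ≤ 360 → not valid
(403,449,835): 403+449 > 835 → valid
(78,88,397): 78+88 ≤ 397 → not valid
(106,144,263): 106+144 ≤ 263 → not valid
(65,380,440): 65+380 > 440 → valid
(67,85,228): 67+85 ≤ 228 → not valid
(63,398,467): 63+398 ≤ 467 → not valid
2 of the 8 triples form a triangle.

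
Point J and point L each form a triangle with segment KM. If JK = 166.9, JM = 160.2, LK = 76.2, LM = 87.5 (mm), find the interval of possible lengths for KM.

From triangle JKM: |166.9 − 160.2| < KM < 166.9 + 160.2, i.e. 6.7 < KM < 327.1.
From triangle LKM: 11.3 < KM < 163.7.
Both must hold, so KM lies in the intersection.

11.3 < KM < 163.7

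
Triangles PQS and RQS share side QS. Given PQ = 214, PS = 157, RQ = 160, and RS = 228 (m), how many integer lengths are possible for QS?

From triangle PQS: 57 < QS < 371.
From triangle RQS: 68 < QS < 388.
Intersection: 68 < QS < 371, so integers 69 through 370: 302 values.

302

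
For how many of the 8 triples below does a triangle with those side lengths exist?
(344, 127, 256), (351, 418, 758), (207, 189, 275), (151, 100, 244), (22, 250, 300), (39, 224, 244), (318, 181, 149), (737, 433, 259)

(127,256,344): 127+256 > 344 → valid
(351,418,758): 351+418 > 758 → valid
(189,207,275): 189+207 > 275 → valid
(100,151,244): 100+151 > 244 → valid
(22,250,300): 22+250 ≤ 300 → not valid
(39,224,244): 39+224 > 244 → valid
(149,181,318): 149+181 > 318 → valid
(259,433,737): 259+433 ≤ 737 → not valid
6 of the 8 triples form a triangle.

6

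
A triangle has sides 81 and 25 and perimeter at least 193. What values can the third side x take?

Triangle inequality alone gives 56 < x < 106.
The perimeter condition gives x ≥ 193 − 81 − 25 = 87.
Intersecting the two: 87 ≤ x < 106.

87 ≤ x < 106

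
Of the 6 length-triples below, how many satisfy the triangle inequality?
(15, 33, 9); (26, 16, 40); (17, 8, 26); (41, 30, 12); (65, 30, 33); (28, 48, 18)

2

(9,15,33): 9+15 ≤ 33 → not valid
(16,26,40): 16+26 > 40 → valid
(8,17,26): 8+17 ≤ 26 → not valid
(12,30,41): 12+30 > 41 → valid
(30,33,65): 30+33 ≤ 65 → not valid
(18,28,48): 18+28 ≤ 48 → not valid
2 of the 6 triples form a triangle.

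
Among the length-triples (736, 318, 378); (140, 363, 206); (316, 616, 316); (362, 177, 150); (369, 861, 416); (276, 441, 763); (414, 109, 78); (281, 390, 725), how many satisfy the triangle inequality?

1

(318,378,736): 318+378 ≤ 736 → not valid
(140,206,363): 140+206 ≤ 363 → not valid
(316,316,616): 316+316 > 616 → valid
(150,177,362): 150+177 ≤ 362 → not valid
(369,416,861): 369+416 ≤ 861 → not valid
(276,441,763): 276+441 ≤ 763 → not valid
(78,109,414): 78+109 ≤ 414 → not valid
(281,390,725): 281+390 ≤ 725 → not valid
1 of the 8 triples forms a triangle.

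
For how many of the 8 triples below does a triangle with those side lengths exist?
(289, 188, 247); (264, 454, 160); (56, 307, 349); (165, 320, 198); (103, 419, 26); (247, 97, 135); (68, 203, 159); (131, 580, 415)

4

(188,247,289): 188+247 > 289 → valid
(160,264,454): 160+264 ≤ 454 → not valid
(56,307,349): 56+307 > 349 → valid
(165,198,320): 165+198 > 320 → valid
(26,103,419): 26+103 ≤ 419 → not valid
(97,135,247): 97+135 ≤ 247 → not valid
(68,159,203): 68+159 > 203 → valid
(131,415,580): 131+415 ≤ 580 → not valid
4 of the 8 triples form a triangle.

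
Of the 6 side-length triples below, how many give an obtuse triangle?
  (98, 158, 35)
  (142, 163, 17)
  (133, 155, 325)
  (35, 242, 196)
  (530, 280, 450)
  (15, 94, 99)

(98,158,35): 35+98 ≤ 158, not a triangle
(142,163,17): 17+142 ≤ 163, not a triangle
(133,155,325): 133+155 ≤ 325, not a triangle
(35,242,196): 35+196 ≤ 242, not a triangle
(530,280,450): 280²+450² = 280900 = 530² → right
(15,94,99): 15²+94² = 9061 < 9801 = 99² → obtuse
1 of the 6 is obtuse.

1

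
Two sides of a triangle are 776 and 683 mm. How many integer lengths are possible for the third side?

1365

The third side lies in the open interval (93, 1459).
Integers from 94 to 1458 inclusive: 1458 − 94 + 1 = 1365.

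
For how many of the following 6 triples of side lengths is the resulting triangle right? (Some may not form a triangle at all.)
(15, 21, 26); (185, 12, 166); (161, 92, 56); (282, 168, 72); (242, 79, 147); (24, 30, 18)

1

(15,21,26): 15²+21² = 666 < 676 = 26² → obtuse
(185,12,166): 12+166 ≤ 185, not a triangle
(161,92,56): 56+92 ≤ 161, not a triangle
(282,168,72): 72+168 ≤ 282, not a triangle
(242,79,147): 79+147 ≤ 242, not a triangle
(24,30,18): 18²+24² = 900 = 30² → right
1 of the 6 is right.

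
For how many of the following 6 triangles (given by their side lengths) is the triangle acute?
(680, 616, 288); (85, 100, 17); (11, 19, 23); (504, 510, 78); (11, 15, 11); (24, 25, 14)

(680,616,288): 288²+616² = 462400 = 680² → right
(85,100,17): 17²+85² = 7514 < 10000 = 100² → obtuse
(11,19,23): 11²+19² = 482 < 529 = 23² → obtuse
(504,510,78): 78²+504² = 260100 = 510² → right
(11,15,11): 11²+11² = 242 > 225 = 15² → acute
(24,25,14): 14²+24² = 772 > 625 = 25² → acute
2 of the 6 are acute.

2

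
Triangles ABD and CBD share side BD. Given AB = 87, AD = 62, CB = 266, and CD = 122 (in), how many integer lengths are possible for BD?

4

From triangle ABD: 25 < BD < 149.
From triangle CBD: 144 < BD < 388.
Intersection: 144 < BD < 149, so integers 145 through 148: 4 values.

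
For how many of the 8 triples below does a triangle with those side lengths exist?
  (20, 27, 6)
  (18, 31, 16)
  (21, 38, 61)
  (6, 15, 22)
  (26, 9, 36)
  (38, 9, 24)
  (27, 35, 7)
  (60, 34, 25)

(6,20,27): 6+20 ≤ 27 → not valid
(16,18,31): 16+18 > 31 → valid
(21,38,61): 21+38 ≤ 61 → not valid
(6,15,22): 6+15 ≤ 22 → not valid
(9,26,36): 9+26 ≤ 36 → not valid
(9,24,38): 9+24 ≤ 38 → not valid
(7,27,35): 7+27 ≤ 35 → not valid
(25,34,60): 25+34 ≤ 60 → not valid
1 of the 8 triples forms a triangle.

1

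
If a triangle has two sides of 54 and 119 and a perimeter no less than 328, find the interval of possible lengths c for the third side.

Triangle inequality alone gives 65 < c < 173.
The perimeter condition gives c ≥ 328 − 54 − 119 = 155.
Intersecting the two: 155 ≤ c < 173.

155 ≤ c < 173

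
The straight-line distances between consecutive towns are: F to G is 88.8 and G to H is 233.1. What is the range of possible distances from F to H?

144.3 ≤ FH ≤ 321.9

By the triangle inequality, |88.8 − 233.1| ≤ FH ≤ 88.8 + 233.1.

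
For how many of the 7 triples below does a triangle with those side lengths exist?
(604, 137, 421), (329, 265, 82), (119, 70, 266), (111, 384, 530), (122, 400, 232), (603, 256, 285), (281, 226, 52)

1

(137,421,604): 137+421 ≤ 604 → not valid
(82,265,329): 82+265 > 329 → valid
(70,119,266): 70+119 ≤ 266 → not valid
(111,384,530): 111+384 ≤ 530 → not valid
(122,232,400): 122+232 ≤ 400 → not valid
(256,285,603): 256+285 ≤ 603 → not valid
(52,226,281): 52+226 ≤ 281 → not valid
1 of the 7 triples forms a triangle.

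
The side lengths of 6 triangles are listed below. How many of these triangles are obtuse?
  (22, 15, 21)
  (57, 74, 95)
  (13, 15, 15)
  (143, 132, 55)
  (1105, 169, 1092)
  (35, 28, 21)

1

(22,15,21): 15²+21² = 666 > 484 = 22² → acute
(57,74,95): 57²+74² = 8725 < 9025 = 95² → obtuse
(13,15,15): 13²+15² = 394 > 225 = 15² → acute
(143,132,55): 55²+132² = 20449 = 143² → right
(1105,169,1092): 169²+1092² = 1221025 = 1105² → right
(35,28,21): 21²+28² = 1225 = 35² → right
1 of the 6 is obtuse.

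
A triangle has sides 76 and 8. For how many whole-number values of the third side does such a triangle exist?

15

The third side lies in the open interval (68, 84).
Integers from 69 to 83 inclusive: 83 − 69 + 1 = 15.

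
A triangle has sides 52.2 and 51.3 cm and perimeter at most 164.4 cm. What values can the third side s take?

0.9 < s ≤ 60.9

Triangle inequality alone gives 0.9 < s < 103.5.
The perimeter condition gives s ≤ 164.4 − 52.2 − 51.3 = 60.9.
Intersecting the two: 0.9 < s ≤ 60.9.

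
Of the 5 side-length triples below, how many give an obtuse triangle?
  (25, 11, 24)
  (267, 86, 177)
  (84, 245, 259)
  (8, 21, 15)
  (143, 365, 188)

1

(25,11,24): 11²+24² = 697 > 625 = 25² → acute
(267,86,177): 86+177 ≤ 267, not a triangle
(84,245,259): 84²+245² = 67081 = 259² → right
(8,21,15): 8²+15² = 289 < 441 = 21² → obtuse
(143,365,188): 143+188 ≤ 365, not a triangle
1 of the 5 is obtuse.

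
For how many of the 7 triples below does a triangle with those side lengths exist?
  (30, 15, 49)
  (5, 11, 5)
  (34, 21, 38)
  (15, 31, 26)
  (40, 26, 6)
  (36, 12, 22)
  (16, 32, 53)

(15,30,49): 15+30 ≤ 49 → not valid
(5,5,11): 5+5 ≤ 11 → not valid
(21,34,38): 21+34 > 38 → valid
(15,26,31): 15+26 > 31 → valid
(6,26,40): 6+26 ≤ 40 → not valid
(12,22,36): 12+22 ≤ 36 → not valid
(16,32,53): 16+32 ≤ 53 → not valid
2 of the 7 triples form a triangle.

2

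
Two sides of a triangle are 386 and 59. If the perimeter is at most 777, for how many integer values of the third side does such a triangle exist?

5

Triangle inequality: 327 < x < 445. Perimeter ≤ 777 gives x ≤ 777 − 386 − 59 = 332.
So 327 < x ≤ 332; integers 328 through 332: 5 values.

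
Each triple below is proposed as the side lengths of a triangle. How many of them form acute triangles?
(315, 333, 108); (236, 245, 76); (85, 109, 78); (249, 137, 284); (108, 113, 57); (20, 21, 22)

(315,333,108): 108²+315² = 110889 = 333² → right
(236,245,76): 76²+236² = 61472 > 60025 = 245² → acute
(85,109,78): 78²+85² = 13309 > 11881 = 109² → acute
(249,137,284): 137²+249² = 80770 > 80656 = 284² → acute
(108,113,57): 57²+108² = 14913 > 12769 = 113² → acute
(20,21,22): 20²+21² = 841 > 484 = 22² → acute
5 of the 6 are acute.

5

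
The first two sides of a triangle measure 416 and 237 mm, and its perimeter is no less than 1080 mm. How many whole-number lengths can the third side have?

226

Triangle inequality: 179 < x < 653. Perimeter ≥ 1080 gives x ≥ 1080 − 416 − 237 = 427.
So 427 ≤ x < 653; integers 427 through 652: 226 values.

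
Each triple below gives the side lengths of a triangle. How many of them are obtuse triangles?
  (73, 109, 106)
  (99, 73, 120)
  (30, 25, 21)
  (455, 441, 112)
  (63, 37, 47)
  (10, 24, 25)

1

(73,109,106): 73²+106² = 16565 > 11881 = 109² → acute
(99,73,120): 73²+99² = 15130 > 14400 = 120² → acute
(30,25,21): 21²+25² = 1066 > 900 = 30² → acute
(455,441,112): 112²+441² = 207025 = 455² → right
(63,37,47): 37²+47² = 3578 < 3969 = 63² → obtuse
(10,24,25): 10²+24² = 676 > 625 = 25² → acute
1 of the 6 is obtuse.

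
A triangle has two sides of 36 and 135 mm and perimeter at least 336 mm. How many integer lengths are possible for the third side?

Triangle inequality: 99 < x < 171. Perimeter ≥ 336 gives x ≥ 336 − 36 − 135 = 165.
So 165 ≤ x < 171; integers 165 through 170: 6 values.

6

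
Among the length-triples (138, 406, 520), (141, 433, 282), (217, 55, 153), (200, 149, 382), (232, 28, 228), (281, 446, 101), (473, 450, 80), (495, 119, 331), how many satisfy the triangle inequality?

(138,406,520): 138+406 > 520 → valid
(141,282,433): 141+282 ≤ 433 → not valid
(55,153,217): 55+153 ≤ 217 → not valid
(149,200,382): 149+200 ≤ 382 → not valid
(28,228,232): 28+228 > 232 → valid
(101,281,446): 101+281 ≤ 446 → not valid
(80,450,473): 80+450 > 473 → valid
(119,331,495): 119+331 ≤ 495 → not valid
3 of the 8 triples form a triangle.

3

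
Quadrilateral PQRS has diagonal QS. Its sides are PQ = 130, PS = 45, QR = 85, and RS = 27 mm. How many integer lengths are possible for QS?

26

From triangle PQS: 85 < QS < 175.
From triangle RQS: 58 < QS < 112.
Intersection: 85 < QS < 112, so integers 86 through 111: 26 values.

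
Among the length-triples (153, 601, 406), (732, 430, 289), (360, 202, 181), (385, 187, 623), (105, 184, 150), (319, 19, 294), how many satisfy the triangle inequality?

(153,406,601): 153+406 ≤ 601 → not valid
(289,430,732): 289+430 ≤ 732 → not valid
(181,202,360): 181+202 > 360 → valid
(187,385,623): 187+385 ≤ 623 → not valid
(105,150,184): 105+150 > 184 → valid
(19,294,319): 19+294 ≤ 319 → not valid
2 of the 6 triples form a triangle.

2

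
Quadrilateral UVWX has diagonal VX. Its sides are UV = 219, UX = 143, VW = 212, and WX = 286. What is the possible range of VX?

76 < VX < 362

From triangle UVX: |219 − 143| < VX < 219 + 143, i.e. 76 < VX < 362.
From triangle WVX: 74 < VX < 498.
Both must hold, so VX lies in the intersection.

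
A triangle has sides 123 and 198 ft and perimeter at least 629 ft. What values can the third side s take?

308 ≤ s < 321 ft

Triangle inequality alone gives 75 < s < 321.
The perimeter condition gives s ≥ 629 − 123 − 198 = 308.
Intersecting the two: 308 ≤ s < 321.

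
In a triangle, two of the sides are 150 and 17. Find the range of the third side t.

By the triangle inequality, t must be less than 150 + 17 = 167 and greater than |150 − 17| = 133.

133 < t < 167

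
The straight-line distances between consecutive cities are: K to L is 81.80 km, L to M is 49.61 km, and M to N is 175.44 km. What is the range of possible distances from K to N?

The maximum is all hops collinear in one direction: 81.80 + 49.61 + 175.44 = 306.85.
The longest hop is 175.44; the others sum to 131.41. Folding the others back against it leaves at least 175.44 − 131.41 = 44.03.

44.03 ≤ KN ≤ 306.85 km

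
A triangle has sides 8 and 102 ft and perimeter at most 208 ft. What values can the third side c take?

94 < c ≤ 98

Triangle inequality alone gives 94 < c < 110.
The perimeter condition gives c ≤ 208 − 8 − 102 = 98.
Intersecting the two: 94 < c ≤ 98.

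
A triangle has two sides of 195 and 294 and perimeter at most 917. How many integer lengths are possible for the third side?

Triangle inequality: 99 < x < 489. Perimeter ≤ 917 gives x ≤ 917 − 195 − 294 = 428.
So 99 < x ≤ 428; integers 100 through 428: 329 values.

329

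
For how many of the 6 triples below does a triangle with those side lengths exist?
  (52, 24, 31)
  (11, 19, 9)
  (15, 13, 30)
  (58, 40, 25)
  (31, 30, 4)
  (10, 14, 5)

(24,31,52): 24+31 > 52 → valid
(9,11,19): 9+11 > 19 → valid
(13,15,30): 13+15 ≤ 30 → not valid
(25,40,58): 25+40 > 58 → valid
(4,30,31): 4+30 > 31 → valid
(5,10,14): 5+10 > 14 → valid
5 of the 6 triples form a triangle.

5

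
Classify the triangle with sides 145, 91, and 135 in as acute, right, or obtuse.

Compare the square of the longest side to the sum of squares of the other two: 91² + 135² = 26506 > 21025 = 145².

acute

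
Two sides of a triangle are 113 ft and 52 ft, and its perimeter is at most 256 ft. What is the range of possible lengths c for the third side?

61 < c ≤ 91 ft

Triangle inequality alone gives 61 < c < 165.
The perimeter condition gives c ≤ 256 − 113 − 52 = 91.
Intersecting the two: 61 < c ≤ 91.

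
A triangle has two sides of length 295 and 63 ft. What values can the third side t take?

232 < t < 358

By the triangle inequality, t must be less than 295 + 63 = 358 and greater than |295 − 63| = 232.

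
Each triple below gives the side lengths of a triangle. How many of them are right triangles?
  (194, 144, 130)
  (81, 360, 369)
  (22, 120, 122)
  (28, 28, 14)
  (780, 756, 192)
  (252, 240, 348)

5

(194,144,130): 130²+144² = 37636 = 194² → right
(81,360,369): 81²+360² = 136161 = 369² → right
(22,120,122): 22²+120² = 14884 = 122² → right
(28,28,14): 14²+28² = 980 > 784 = 28² → acute
(780,756,192): 192²+756² = 608400 = 780² → right
(252,240,348): 240²+252² = 121104 = 348² → right
5 of the 6 are right.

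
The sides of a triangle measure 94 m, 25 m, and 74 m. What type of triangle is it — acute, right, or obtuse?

obtuse

Compare the square of the longest side to the sum of squares of the other two: 25² + 74² = 6101 < 8836 = 94².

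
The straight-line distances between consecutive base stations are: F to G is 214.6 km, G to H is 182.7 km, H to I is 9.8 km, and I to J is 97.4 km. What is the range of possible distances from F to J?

0 ≤ FJ ≤ 504.5 km

The maximum is all hops collinear in one direction: 214.6 + 182.7 + 9.8 + 97.4 = 504.5.
The longest hop is 214.6; the others sum to 289.9. Since 214.6 ≤ 289.9, the path can fold back on itself completely, so the minimum distance is 0.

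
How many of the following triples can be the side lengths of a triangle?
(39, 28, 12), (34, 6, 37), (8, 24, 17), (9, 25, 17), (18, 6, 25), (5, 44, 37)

(12,28,39): 12+28 > 39 → valid
(6,34,37): 6+34 > 37 → valid
(8,17,24): 8+17 > 24 → valid
(9,17,25): 9+17 > 25 → valid
(6,18,25): 6+18 ≤ 25 → not valid
(5,37,44): 5+37 ≤ 44 → not valid
4 of the 6 triples form a triangle.

4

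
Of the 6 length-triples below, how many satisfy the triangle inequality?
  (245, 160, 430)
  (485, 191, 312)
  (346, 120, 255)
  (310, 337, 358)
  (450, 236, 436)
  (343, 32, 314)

5

(160,245,430): 160+245 ≤ 430 → not valid
(191,312,485): 191+312 > 485 → valid
(120,255,346): 120+255 > 346 → valid
(310,337,358): 310+337 > 358 → valid
(236,436,450): 236+436 > 450 → valid
(32,314,343): 32+314 > 343 → valid
5 of the 6 triples form a triangle.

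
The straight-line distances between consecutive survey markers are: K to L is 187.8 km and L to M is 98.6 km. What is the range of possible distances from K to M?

By the triangle inequality, |187.8 − 98.6| ≤ KM ≤ 187.8 + 98.6.

89.2 ≤ KM ≤ 286.4 km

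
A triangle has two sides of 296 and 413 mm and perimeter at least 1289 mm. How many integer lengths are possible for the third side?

129

Triangle inequality: 117 < x < 709. Perimeter ≥ 1289 gives x ≥ 1289 − 296 − 413 = 580.
So 580 ≤ x < 709; integers 580 through 708: 129 values.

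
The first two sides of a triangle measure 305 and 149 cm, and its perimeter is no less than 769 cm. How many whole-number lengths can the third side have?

Triangle inequality: 156 < x < 454. Perimeter ≥ 769 gives x ≥ 769 − 305 − 149 = 315.
So 315 ≤ x < 454; integers 315 through 453: 139 values.

139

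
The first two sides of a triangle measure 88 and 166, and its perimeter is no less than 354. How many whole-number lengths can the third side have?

Triangle inequality: 78 < x < 254. Perimeter ≥ 354 gives x ≥ 354 − 88 − 166 = 100.
So 100 ≤ x < 254; integers 100 through 253: 154 values.

154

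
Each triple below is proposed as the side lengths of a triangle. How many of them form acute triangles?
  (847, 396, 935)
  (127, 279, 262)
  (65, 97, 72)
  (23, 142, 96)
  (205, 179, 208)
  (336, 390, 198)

(847,396,935): 396²+847² = 874225 = 935² → right
(127,279,262): 127²+262² = 84773 > 77841 = 279² → acute
(65,97,72): 65²+72² = 9409 = 97² → right
(23,142,96): 23+96 ≤ 142, not a triangle
(205,179,208): 179²+205² = 74066 > 43264 = 208² → acute
(336,390,198): 198²+336² = 152100 = 390² → right
2 of the 6 are acute.

2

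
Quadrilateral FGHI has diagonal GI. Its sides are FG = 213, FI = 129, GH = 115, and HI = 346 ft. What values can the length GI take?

From triangle FGI: |213 − 129| < GI < 213 + 129, i.e. 84 < GI < 342.
From triangle HGI: 231 < GI < 461.
Both must hold, so GI lies in the intersection.

231 < GI < 342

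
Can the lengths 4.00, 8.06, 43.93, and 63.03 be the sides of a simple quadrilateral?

No

For a quadrilateral, each side must be shorter than the sum of the others.
Here the longest side is 63.03, but the remaining 3 sides sum to only 55.99.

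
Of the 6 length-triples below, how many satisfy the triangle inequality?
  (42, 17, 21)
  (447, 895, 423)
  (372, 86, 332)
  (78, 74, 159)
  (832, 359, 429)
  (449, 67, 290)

(17,21,42): 17+21 ≤ 42 → not valid
(423,447,895): 423+447 ≤ 895 → not valid
(86,332,372): 86+332 > 372 → valid
(74,78,159): 74+78 ≤ 159 → not valid
(359,429,832): 359+429 ≤ 832 → not valid
(67,290,449): 67+290 ≤ 449 → not valid
1 of the 6 triples forms a triangle.

1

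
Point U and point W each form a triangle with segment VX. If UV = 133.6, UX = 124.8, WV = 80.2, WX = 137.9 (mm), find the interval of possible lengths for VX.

From triangle UVX: |133.6 − 124.8| < VX < 133.6 + 124.8, i.e. 8.8 < VX < 258.4.
From triangle WVX: 57.7 < VX < 218.1.
Both must hold, so VX lies in the intersection.

57.7 < VX < 218.1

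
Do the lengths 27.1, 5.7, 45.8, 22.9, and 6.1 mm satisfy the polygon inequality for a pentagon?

A pentagon exists iff every side is shorter than the sum of the others — equivalently, the longest side is less than the sum of the rest.
Longest side 45.8 < 61.8 (sum of the remaining 4), so yes.

Yes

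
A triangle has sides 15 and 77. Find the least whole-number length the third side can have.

The third side must be strictly greater than |15 − 77| = 62.
The smallest integer above 62 is 63.

63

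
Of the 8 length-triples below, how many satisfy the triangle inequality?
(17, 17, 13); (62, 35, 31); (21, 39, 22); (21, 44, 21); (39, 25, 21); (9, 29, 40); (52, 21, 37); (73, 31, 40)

5

(13,17,17): 13+17 > 17 → valid
(31,35,62): 31+35 > 62 → valid
(21,22,39): 21+22 > 39 → valid
(21,21,44): 21+21 ≤ 44 → not valid
(21,25,39): 21+25 > 39 → valid
(9,29,40): 9+29 ≤ 40 → not valid
(21,37,52): 21+37 > 52 → valid
(31,40,73): 31+40 ≤ 73 → not valid
5 of the 8 triples form a triangle.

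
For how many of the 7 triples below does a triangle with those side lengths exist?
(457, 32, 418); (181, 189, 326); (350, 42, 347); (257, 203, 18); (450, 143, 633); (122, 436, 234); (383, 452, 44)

(32,418,457): 32+418 ≤ 457 → not valid
(181,189,326): 181+189 > 326 → valid
(42,347,350): 42+347 > 350 → valid
(18,203,257): 18+203 ≤ 257 → not valid
(143,450,633): 143+450 ≤ 633 → not valid
(122,234,436): 122+234 ≤ 436 → not valid
(44,383,452): 44+383 ≤ 452 → not valid
2 of the 7 triples form a triangle.

2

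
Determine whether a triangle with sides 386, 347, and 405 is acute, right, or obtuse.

Compare the square of the longest side to the sum of squares of the other two: 347² + 386² = 269405 > 164025 = 405².

acute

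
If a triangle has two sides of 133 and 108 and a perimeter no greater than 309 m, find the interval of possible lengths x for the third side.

Triangle inequality alone gives 25 < x < 241.
The perimeter condition gives x ≤ 309 − 133 − 108 = 68.
Intersecting the two: 25 < x ≤ 68.

25 < x ≤ 68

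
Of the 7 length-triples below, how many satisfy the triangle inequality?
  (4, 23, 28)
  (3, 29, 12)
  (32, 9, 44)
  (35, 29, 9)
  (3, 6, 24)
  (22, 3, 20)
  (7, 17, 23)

3

(4,23,28): 4+23 ≤ 28 → not valid
(3,12,29): 3+12 ≤ 29 → not valid
(9,32,44): 9+32 ≤ 44 → not valid
(9,29,35): 9+29 > 35 → valid
(3,6,24): 3+6 ≤ 24 → not valid
(3,20,22): 3+20 > 22 → valid
(7,17,23): 7+17 > 23 → valid
3 of the 7 triples form a triangle.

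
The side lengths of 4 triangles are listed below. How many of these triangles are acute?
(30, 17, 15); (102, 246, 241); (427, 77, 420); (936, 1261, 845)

1

(30,17,15): 15²+17² = 514 < 900 = 30² → obtuse
(102,246,241): 102²+241² = 68485 > 60516 = 246² → acute
(427,77,420): 77²+420² = 182329 = 427² → right
(936,1261,845): 845²+936² = 1590121 = 1261² → right
1 of the 4 is acute.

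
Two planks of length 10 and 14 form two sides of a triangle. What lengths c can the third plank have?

4 < c < 24

By the triangle inequality, c must be less than 10 + 14 = 24 and greater than |10 − 14| = 4.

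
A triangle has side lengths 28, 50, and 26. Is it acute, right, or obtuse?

Compare the square of the longest side to the sum of squares of the other two: 26² + 28² = 1460 < 2500 = 50².

obtuse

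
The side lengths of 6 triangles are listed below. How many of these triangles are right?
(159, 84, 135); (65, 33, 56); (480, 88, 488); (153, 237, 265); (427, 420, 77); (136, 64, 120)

(159,84,135): 84²+135² = 25281 = 159² → right
(65,33,56): 33²+56² = 4225 = 65² → right
(480,88,488): 88²+480² = 238144 = 488² → right
(153,237,265): 153²+237² = 79578 > 70225 = 265² → acute
(427,420,77): 77²+420² = 182329 = 427² → right
(136,64,120): 64²+120² = 18496 = 136² → right
5 of the 6 are right.

5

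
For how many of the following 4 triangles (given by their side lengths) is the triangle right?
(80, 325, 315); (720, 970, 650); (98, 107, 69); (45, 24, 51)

(80,325,315): 80²+315² = 105625 = 325² → right
(720,970,650): 650²+720² = 940900 = 970² → right
(98,107,69): 69²+98² = 14365 > 11449 = 107² → acute
(45,24,51): 24²+45² = 2601 = 51² → right
3 of the 4 are right.

3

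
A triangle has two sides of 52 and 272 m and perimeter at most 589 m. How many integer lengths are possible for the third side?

45

Triangle inequality: 220 < x < 324. Perimeter ≤ 589 gives x ≤ 589 − 52 − 272 = 265.
So 220 < x ≤ 265; integers 221 through 265: 45 values.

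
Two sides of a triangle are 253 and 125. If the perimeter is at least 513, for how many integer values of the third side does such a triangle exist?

Triangle inequality: 128 < x < 378. Perimeter ≥ 513 gives x ≥ 513 − 253 − 125 = 135.
So 135 ≤ x < 378; integers 135 through 377: 243 values.

243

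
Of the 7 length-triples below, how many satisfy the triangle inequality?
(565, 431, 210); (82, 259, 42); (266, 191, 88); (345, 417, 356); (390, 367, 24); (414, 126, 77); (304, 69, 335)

5

(210,431,565): 210+431 > 565 → valid
(42,82,259): 42+82 ≤ 259 → not valid
(88,191,266): 88+191 > 266 → valid
(345,356,417): 345+356 > 417 → valid
(24,367,390): 24+367 > 390 → valid
(77,126,414): 77+126 ≤ 414 → not valid
(69,304,335): 69+304 > 335 → valid
5 of the 7 triples form a triangle.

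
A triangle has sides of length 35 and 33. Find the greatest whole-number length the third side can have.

67

The third side must be strictly less than 35 + 33 = 68.
The largest integer below 68 is 67.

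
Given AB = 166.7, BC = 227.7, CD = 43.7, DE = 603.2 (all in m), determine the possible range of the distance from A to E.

The maximum is all hops collinear in one direction: 166.7 + 227.7 + 43.7 + 603.2 = 1041.3.
The longest hop is 603.2; the others sum to 438.1. Folding the others back against it leaves at least 603.2 − 438.1 = 165.1.

165.1 ≤ AE ≤ 1041.3 m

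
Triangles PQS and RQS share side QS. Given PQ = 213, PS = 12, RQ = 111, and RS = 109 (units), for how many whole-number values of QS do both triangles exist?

18

From triangle PQS: 201 < QS < 225.
From triangle RQS: 2 < QS < 220.
Intersection: 201 < QS < 220, so integers 202 through 219: 18 values.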